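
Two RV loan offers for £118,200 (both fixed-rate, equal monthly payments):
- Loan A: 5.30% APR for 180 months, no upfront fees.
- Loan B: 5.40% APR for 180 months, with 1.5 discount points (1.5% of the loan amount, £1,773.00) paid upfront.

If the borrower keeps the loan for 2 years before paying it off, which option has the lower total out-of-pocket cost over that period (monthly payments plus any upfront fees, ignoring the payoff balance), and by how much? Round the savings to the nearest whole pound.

Loan A: at 5.30% the monthly rate is 0.0044167, so the payment is 118,200 × 0.0044167 / (1 − 1.0044167^−180) = £953.29.
Loan B: at 5.40% the monthly rate is 0.0045000, so the payment is 118,200 × 0.0045000 / (1 − 1.0045000^−180) = £959.53.
Over 24 months: Loan A costs 24 × £953.29 = £22,878.96; Loan B costs 24 × £959.53 + £1,773.00 = £24,801.72.
Loan A is cheaper by £24,801.72 − £22,878.96 = £1,922.76.

Loan A by £1,923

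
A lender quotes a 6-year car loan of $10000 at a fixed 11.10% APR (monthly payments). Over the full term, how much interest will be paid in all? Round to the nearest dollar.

$3,741

Monthly rate = 11.1%/12 = 0.0092500; payment = 10,000 × 0.0092500 / (1 − (1+0.0092500)^−72) = $190.85.
Total paid = 72 × $190.85 = $13,741.20; interest = $13,741.20 − $10,000 = $3,741.20.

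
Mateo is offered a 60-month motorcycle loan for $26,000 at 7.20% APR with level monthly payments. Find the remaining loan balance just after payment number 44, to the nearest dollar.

With monthly rate i = 7.2%/12 = 0.0060000, the balance after k of n payments is P · [(1+i)^n − (1+i)^k] / [(1+i)^n − 1].
(1+0.0060000)^60 = 1.43178841 and (1+0.0060000)^44 = 1.30110142, so the balance is 26,000 × (1.43178841 − 1.30110142) / (1.43178841 − 1) = $7,869.27.

$7,869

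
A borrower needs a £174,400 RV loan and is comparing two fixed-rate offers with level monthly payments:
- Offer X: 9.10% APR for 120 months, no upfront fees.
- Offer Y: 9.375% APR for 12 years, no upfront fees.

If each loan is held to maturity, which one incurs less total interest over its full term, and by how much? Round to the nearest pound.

Offer X: monthly rate = 9.1%/12 = 0.0075833; payment = 174,400 × 0.0075833 / (1 − (1+0.0075833)^−120) = £2,218.68.
Total interest on Offer X = 120 × £2,218.68 − £174,400 = £91,841.60.
Offer Y: at 9.375% the monthly rate is 0.0078125, so the payment is 174,400 × 0.0078125 / (1 − 1.0078125^−144) = £2,021.74.
Total interest on Offer Y = 144 × £2,021.74 − £174,400 = £116,730.56.
Offer X is lower by £24,888.96.

Offer X by £24,889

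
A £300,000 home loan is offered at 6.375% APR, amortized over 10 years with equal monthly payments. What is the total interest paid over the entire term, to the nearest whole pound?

£106,487

Monthly rate = 6.375%/12 = 0.0053125; payment = 300,000 × 0.0053125 / (1 − (1+0.0053125)^−120) = £3,387.39.
Total paid = 120 × £3,387.39 = £406,486.80; interest = £406,486.80 − £300,000 = £106,486.80.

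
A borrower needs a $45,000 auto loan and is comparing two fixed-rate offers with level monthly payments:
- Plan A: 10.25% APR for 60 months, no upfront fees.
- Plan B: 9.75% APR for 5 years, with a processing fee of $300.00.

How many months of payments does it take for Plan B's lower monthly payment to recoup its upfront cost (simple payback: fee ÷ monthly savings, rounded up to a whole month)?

Plan A: monthly rate = 10.25%/12 = 0.0085417; payment = 45,000 × 0.0085417 / (1 − (1+0.0085417)^−60) = $961.66.
Plan B: at 9.75% the monthly rate is 0.0081250, so the payment is 45,000 × 0.0081250 / (1 − 1.0081250^−60) = $950.59.
Monthly savings = $961.66 − $950.59 = $11.07.
Break-even = $300.00 / $11.07 = 27.10 → 28 months.

28 months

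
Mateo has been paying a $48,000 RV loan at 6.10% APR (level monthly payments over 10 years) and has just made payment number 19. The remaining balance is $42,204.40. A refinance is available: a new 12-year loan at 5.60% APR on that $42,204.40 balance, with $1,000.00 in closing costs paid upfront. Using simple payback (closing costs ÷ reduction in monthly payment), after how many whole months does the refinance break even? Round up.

Current payment = 48,000 × 6.1%/12 / (1 − (1+0.0050833)^−120) = $535.31.
Refinanced payment = 42,204.40 × 0.0046667 / (1 − (1+0.0046667)^−144) = $403.17.
Monthly savings = $535.31 − $403.17 = $132.14.
Break-even = $1,000.00 / $132.14 = 7.57 → 8 months.

8 months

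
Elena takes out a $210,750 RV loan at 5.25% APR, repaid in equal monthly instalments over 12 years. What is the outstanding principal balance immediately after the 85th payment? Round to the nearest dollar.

$102,543

With monthly rate i = 5.25%/12 = 0.0043750, the balance after k of n payments is P · [(1+i)^n − (1+i)^k] / [(1+i)^n − 1].
(1+0.0043750)^144 = 1.87503229 and (1+0.0043750)^85 = 1.44927566, so the balance is 210,750 × (1.87503229 − 1.44927566) / (1.87503229 − 1) = $102,542.74.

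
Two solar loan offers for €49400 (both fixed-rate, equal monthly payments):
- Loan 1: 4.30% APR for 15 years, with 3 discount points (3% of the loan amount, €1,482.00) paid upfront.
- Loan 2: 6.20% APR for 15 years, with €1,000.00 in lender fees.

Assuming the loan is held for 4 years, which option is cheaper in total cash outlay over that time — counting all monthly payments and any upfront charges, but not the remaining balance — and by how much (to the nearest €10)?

Loan 1: at 4.30% the monthly rate is 0.0035833, so the payment is 49,400 × 0.0035833 / (1 − 1.0035833^−180) = €372.88.
Loan 2: at 6.20% the monthly rate is 0.0051667, so the payment is 49,400 × 0.0051667 / (1 − 1.0051667^−180) = €422.22.
Over 48 months: Loan 1 costs 48 × €372.88 + €1,482.00 = €19,380.24; Loan 2 costs 48 × €422.22 + €1,000.00 = €21,266.56.
Loan 1 is cheaper by €21,266.56 − €19,380.24 = €1,886.32.

Loan 1 by €1,890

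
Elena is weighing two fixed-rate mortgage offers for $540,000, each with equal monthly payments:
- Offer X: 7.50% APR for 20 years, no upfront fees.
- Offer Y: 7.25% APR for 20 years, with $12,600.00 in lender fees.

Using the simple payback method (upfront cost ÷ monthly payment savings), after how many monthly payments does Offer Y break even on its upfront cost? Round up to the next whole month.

154 months

Offer X: monthly rate = 7.5%/12 = 0.0062500; payment = 540,000 × 0.0062500 / (1 − (1+0.0062500)^−240) = $4,350.20.
Offer Y: at 7.25% the monthly rate is 0.0060417, so the payment is 540,000 × 0.0060417 / (1 − 1.0060417^−240) = $4,268.03.
Monthly savings = $4,350.20 − $4,268.03 = $82.17.
Break-even = $12,600.00 / $82.17 = 153.34 → 154 months.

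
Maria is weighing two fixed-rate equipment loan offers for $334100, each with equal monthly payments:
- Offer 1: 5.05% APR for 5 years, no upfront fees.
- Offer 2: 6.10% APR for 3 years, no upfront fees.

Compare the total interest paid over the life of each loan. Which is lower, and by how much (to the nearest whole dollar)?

Offer 2 by $12,304

Offer 1: monthly rate = 5.05%/12 = 0.0042083; payment = 334,100 × 0.0042083 / (1 − (1+0.0042083)^−60) = $6,312.54.
Total interest on Offer 1 = 60 × $6,312.54 − $334,100 = $44,652.40.
Offer 2: monthly rate = 6.1%/12 = 0.0050833; payment = 334,100 × 0.0050833 / (1 − (1+0.0050833)^−36) = $10,179.11.
Total interest on Offer 2 = 36 × $10,179.11 − $334,100 = $32,347.96.
Offer 2 is lower by $12,304.44.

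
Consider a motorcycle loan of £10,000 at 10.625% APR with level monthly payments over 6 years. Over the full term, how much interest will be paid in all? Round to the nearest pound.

£3,567

Monthly rate = 10.625%/12 = 0.0088542; payment = 10,000 × 0.0088542 / (1 − (1+0.0088542)^−72) = £188.43.
Total paid = 72 × £188.43 = £13,566.96; interest = £13,566.96 − £10,000 = £3,566.96.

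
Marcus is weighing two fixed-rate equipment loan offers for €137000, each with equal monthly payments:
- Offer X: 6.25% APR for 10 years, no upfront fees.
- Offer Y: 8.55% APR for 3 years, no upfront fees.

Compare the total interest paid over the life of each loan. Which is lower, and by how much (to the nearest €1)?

Offer Y by €28,783

Offer X: at 6.25% the monthly rate is 0.0052083, so the payment is 137,000 × 0.0052083 / (1 − 1.0052083^−120) = €1,538.24.
Total interest on Offer X = 120 × €1,538.24 − €137,000 = €47,588.80.
Offer Y: at 8.55% the monthly rate is 0.0071250, so the payment is 137,000 × 0.0071250 / (1 − 1.0071250^−36) = €4,327.93.
Total interest on Offer Y = 36 × €4,327.93 − €137,000 = €18,805.48.
Offer Y is lower by €28,783.32.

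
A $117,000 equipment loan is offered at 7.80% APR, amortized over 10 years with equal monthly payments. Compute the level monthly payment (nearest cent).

$1,407.20

Monthly rate = 7.8%/12 = 0.0065000; payment = 117,000 × 0.0065000 / (1 − (1+0.0065000)^−120) = $1,407.20.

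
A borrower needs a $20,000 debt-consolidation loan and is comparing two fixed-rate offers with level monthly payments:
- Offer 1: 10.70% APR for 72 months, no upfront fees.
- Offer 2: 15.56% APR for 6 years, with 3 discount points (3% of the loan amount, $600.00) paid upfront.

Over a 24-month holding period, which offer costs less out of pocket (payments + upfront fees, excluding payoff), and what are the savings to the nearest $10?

Offer 1: monthly rate = 10.7%/12 = 0.0089167; payment = 20,000 × 0.0089167 / (1 − (1+0.0089167)^−72) = $377.62.
Offer 2: monthly rate = 15.56%/12 = 0.0129667; payment = 20,000 × 0.0129667 / (1 − (1+0.0129667)^−72) = $429.01.
Over 24 months: Offer 1 costs 24 × $377.62 = $9,062.88; Offer 2 costs 24 × $429.01 + $600.00 = $10,896.24.
Offer 1 is cheaper by $10,896.24 − $9,062.88 = $1,833.36.

Offer 1 by $1,830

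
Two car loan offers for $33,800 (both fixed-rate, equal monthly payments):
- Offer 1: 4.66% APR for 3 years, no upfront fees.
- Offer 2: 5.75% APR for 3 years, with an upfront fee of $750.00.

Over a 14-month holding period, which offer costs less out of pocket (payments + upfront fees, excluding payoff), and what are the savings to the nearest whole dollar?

Offer 1 by $982

Offer 1: monthly rate = 4.66%/12 = 0.0038833; payment = 33,800 × 0.0038833 / (1 − (1+0.0038833)^−36) = $1,007.86.
Offer 2: at 5.75% the monthly rate is 0.0047917, so the payment is 33,800 × 0.0047917 / (1 − 1.0047917^−36) = $1,024.44.
Over 14 months: Offer 1 costs 14 × $1,007.86 = $14,110.04; Offer 2 costs 14 × $1,024.44 + $750.00 = $15,092.16.
Offer 1 is cheaper by $15,092.16 − $14,110.04 = $982.12.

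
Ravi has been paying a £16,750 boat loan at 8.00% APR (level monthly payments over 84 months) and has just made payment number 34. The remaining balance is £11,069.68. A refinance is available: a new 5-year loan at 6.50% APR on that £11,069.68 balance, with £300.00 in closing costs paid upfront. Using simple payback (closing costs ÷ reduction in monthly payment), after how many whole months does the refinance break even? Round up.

Current payment = 16,750 × 8%/12 / (1 − (1+0.0066667)^−84) = £261.07.
Refinanced payment = 11,069.68 × 0.0054167 / (1 − (1+0.0054167)^−60) = £216.59.
Monthly savings = £261.07 − £216.59 = £44.48.
Break-even = £300.00 / £44.48 = 6.74 → 7 months.

7 months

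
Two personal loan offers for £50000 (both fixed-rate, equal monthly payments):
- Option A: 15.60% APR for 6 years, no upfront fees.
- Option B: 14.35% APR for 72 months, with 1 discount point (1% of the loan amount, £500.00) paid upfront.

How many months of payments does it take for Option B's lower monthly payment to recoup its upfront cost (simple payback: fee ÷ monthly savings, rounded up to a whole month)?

15 months

Option A: monthly rate = 15.6%/12 = 0.0130000; payment = 50,000 × 0.0130000 / (1 − (1+0.0130000)^−72) = £1,073.61.
Option B: monthly rate = 14.35%/12 = 0.0119583; payment = 50,000 × 0.0119583 / (1 − (1+0.0119583)^−72) = £1,039.68.
Monthly savings = £1,073.61 − £1,039.68 = £33.93.
Break-even = £500.00 / £33.93 = 14.74 → 15 months.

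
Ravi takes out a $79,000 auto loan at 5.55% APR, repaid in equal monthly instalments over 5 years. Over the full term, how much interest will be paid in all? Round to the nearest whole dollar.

$11,649

At 5.55% the monthly rate is 0.0046250, so the payment is 79,000 × 0.0046250 / (1 − 1.0046250^−60) = $1,510.82.
Total paid = 60 × $1,510.82 = $90,649.20; interest = $90,649.20 − $79,000 = $11,649.20.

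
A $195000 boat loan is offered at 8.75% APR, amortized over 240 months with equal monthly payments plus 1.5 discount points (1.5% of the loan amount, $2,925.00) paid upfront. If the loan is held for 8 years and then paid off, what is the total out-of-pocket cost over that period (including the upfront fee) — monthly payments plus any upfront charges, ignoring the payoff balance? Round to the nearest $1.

At 8.75% the monthly rate is 0.0072917, so the payment is 195,000 × 0.0072917 / (1 − 1.0072917^−240) = $1,723.24.
Total outlay = 96 × $1,723.24 + $2,925.00 = $168,356.04.

$168,356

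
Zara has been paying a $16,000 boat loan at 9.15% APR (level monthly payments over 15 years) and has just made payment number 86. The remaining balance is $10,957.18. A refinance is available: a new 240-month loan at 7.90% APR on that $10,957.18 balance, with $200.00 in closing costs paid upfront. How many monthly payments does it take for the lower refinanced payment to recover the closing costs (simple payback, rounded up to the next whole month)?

3 months

Current payment = 16,000 × 9.15%/12 / (1 − (1+0.0076250)^−180) = $163.71.
Refinanced payment = 10,957.18 × 0.0065833 / (1 − (1+0.0065833)^−240) = $90.97.
Monthly savings = $163.71 − $90.97 = $72.74.
Break-even = $200.00 / $72.74 = 2.75 → 3 months.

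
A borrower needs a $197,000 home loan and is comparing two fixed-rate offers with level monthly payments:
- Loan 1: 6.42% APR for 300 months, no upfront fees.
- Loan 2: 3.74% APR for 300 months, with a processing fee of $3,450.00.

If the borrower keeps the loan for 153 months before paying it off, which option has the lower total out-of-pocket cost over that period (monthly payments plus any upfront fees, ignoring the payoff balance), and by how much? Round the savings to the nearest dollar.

Loan 1: at 6.42% the monthly rate is 0.0053500, so the payment is 197,000 × 0.0053500 / (1 − 1.0053500^−300) = $1,320.33.
Loan 2: monthly rate = 3.74%/12 = 0.0031167; payment = 197,000 × 0.0031167 / (1 − (1+0.0031167)^−300) = $1,011.77.
Over 153 months: Loan 1 costs 153 × $1,320.33 = $202,010.49; Loan 2 costs 153 × $1,011.77 + $3,450.00 = $158,250.81.
Loan 2 is cheaper by $202,010.49 − $158,250.81 = $43,759.68.

Loan 2 by $43,760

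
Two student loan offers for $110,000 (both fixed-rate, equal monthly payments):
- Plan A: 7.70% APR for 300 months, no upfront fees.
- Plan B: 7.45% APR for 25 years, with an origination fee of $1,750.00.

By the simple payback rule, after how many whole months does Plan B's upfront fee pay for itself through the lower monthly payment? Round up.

Plan A: at 7.70% the monthly rate is 0.0064167, so the payment is 110,000 × 0.0064167 / (1 − 1.0064167^−300) = $827.25.
Plan B: at 7.45% the monthly rate is 0.0062083, so the payment is 110,000 × 0.0062083 / (1 − 1.0062083^−300) = $809.32.
Monthly savings = $827.25 − $809.32 = $17.93.
Break-even = $1,750.00 / $17.93 = 97.60 → 98 months.

98 months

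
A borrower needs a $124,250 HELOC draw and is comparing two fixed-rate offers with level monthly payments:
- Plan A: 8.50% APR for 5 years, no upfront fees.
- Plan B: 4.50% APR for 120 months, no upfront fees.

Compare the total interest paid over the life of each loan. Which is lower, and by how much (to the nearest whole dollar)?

Plan A: monthly rate = 8.5%/12 = 0.0070833; payment = 124,250 × 0.0070833 / (1 − (1+0.0070833)^−60) = $2,549.18.
Total interest on Plan A = 60 × $2,549.18 − $124,250 = $28,700.80.
Plan B: monthly rate = 4.5%/12 = 0.0037500; payment = 124,250 × 0.0037500 / (1 − (1+0.0037500)^−120) = $1,287.71.
Total interest on Plan B = 120 × $1,287.71 − $124,250 = $30,275.20.
Plan A is lower by $1,574.40.

Plan A by $1,574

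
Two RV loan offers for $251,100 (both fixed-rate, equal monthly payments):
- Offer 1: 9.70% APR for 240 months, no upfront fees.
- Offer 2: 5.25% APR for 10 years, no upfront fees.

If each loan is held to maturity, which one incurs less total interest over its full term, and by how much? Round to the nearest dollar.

Offer 1: at 9.70% the monthly rate is 0.0080833, so the payment is 251,100 × 0.0080833 / (1 − 1.0080833^−240) = $2,373.47.
Total interest on Offer 1 = 240 × $2,373.47 − $251,100 = $318,532.80.
Offer 2: at 5.25% the monthly rate is 0.0043750, so the payment is 251,100 × 0.0043750 / (1 − 1.0043750^−120) = $2,694.09.
Total interest on Offer 2 = 120 × $2,694.09 − $251,100 = $72,190.80.
Offer 2 is lower by $246,342.00.

Offer 2 by $246,342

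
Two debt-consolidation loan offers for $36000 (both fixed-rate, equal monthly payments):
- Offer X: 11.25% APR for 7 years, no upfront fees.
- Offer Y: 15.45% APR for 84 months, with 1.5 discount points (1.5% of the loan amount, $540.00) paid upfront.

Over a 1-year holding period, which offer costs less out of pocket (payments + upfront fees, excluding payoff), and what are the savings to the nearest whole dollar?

Offer X by $1,532

Offer X: monthly rate = 11.25%/12 = 0.0093750; payment = 36,000 × 0.0093750 / (1 − (1+0.0093750)^−84) = $621.15.
Offer Y: at 15.45% the monthly rate is 0.0128750, so the payment is 36,000 × 0.0128750 / (1 − 1.0128750^−84) = $703.80.
Over 12 months: Offer X costs 12 × $621.15 = $7,453.80; Offer Y costs 12 × $703.80 + $540.00 = $8,985.60.
Offer X is cheaper by $8,985.60 − $7,453.80 = $1,531.80.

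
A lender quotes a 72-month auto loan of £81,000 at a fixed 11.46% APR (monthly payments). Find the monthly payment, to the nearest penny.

Monthly rate = 11.46%/12 = 0.0095500; payment = 81,000 × 0.0095500 / (1 − (1+0.0095500)^−72) = £1,560.91.

£1,560.91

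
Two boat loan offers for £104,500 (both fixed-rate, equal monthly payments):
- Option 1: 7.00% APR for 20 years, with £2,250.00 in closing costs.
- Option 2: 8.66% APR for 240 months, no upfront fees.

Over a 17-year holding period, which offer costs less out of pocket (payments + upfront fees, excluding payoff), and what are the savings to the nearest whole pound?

Option 1 by £19,639

Option 1: at 7.00% the monthly rate is 0.0058333, so the payment is 104,500 × 0.0058333 / (1 − 1.0058333^−240) = £810.19.
Option 2: monthly rate = 8.66%/12 = 0.0072167; payment = 104,500 × 0.0072167 / (1 − (1+0.0072167)^−240) = £917.49.
Over 204 months: Option 1 costs 204 × £810.19 + £2,250.00 = £167,528.76; Option 2 costs 204 × £917.49 = £187,167.96.
Option 1 is cheaper by £187,167.96 − £167,528.76 = £19,639.20.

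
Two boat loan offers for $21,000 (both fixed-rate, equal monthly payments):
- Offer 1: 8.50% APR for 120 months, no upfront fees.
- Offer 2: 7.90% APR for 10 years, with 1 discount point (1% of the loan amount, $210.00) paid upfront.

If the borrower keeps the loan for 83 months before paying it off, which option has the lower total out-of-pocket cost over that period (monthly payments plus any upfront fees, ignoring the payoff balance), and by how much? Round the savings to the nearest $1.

Offer 2 by $345

Offer 1: at 8.50% the monthly rate is 0.0070833, so the payment is 21,000 × 0.0070833 / (1 − 1.0070833^−120) = $260.37.
Offer 2: monthly rate = 7.9%/12 = 0.0065833; payment = 21,000 × 0.0065833 / (1 − (1+0.0065833)^−120) = $253.68.
Over 83 months: Offer 1 costs 83 × $260.37 = $21,610.71; Offer 2 costs 83 × $253.68 + $210.00 = $21,265.44.
Offer 2 is cheaper by $21,610.71 − $21,265.44 = $345.27.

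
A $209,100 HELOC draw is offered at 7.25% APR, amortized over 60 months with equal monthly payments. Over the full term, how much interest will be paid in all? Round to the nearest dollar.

$40,808

At 7.25% the monthly rate is 0.0060417, so the payment is 209,100 × 0.0060417 / (1 − 1.0060417^−60) = $4,165.14.
Total paid = 60 × $4,165.14 = $249,908.40; interest = $249,908.40 − $209,100 = $40,808.40.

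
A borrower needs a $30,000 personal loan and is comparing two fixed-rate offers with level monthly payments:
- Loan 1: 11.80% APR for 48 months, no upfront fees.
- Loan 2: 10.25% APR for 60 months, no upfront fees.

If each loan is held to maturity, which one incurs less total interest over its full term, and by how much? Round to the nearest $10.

Loan 1: at 11.80% the monthly rate is 0.0098333, so the payment is 30,000 × 0.0098333 / (1 − 1.0098333^−48) = $787.07.
Total interest on Loan 1 = 48 × $787.07 − $30,000 = $7,779.36.
Loan 2: at 10.25% the monthly rate is 0.0085417, so the payment is 30,000 × 0.0085417 / (1 − 1.0085417^−60) = $641.11.
Total interest on Loan 2 = 60 × $641.11 − $30,000 = $8,466.60.
Loan 1 is lower by $687.24.

Loan 1 by $690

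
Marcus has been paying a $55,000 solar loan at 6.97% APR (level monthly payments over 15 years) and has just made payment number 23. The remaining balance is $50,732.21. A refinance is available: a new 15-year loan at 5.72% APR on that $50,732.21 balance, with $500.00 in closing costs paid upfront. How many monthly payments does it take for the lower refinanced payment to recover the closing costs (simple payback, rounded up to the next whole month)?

Current payment = 55,000 × 6.97%/12 / (1 − (1+0.0058083)^−180) = $493.43.
Refinanced payment = 50,732.21 × 0.0047667 / (1 − (1+0.0047667)^−180) = $420.47.
Monthly savings = $493.43 − $420.47 = $72.96.
Break-even = $500.00 / $72.96 = 6.85 → 7 months.

7 months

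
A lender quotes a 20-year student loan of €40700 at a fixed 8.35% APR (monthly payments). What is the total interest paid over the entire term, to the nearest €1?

Monthly rate = 8.35%/12 = 0.0069583; payment = 40,700 × 0.0069583 / (1 − (1+0.0069583)^−240) = €349.35.
Total paid = 240 × €349.35 = €83,844.00; interest = €83,844.00 − €40,700 = €43,144.00.

€43,144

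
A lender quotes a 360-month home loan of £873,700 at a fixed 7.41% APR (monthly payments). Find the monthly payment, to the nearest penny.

At 7.41% the monthly rate is 0.0061750, so the payment is 873,700 × 0.0061750 / (1 − 1.0061750^−360) = £6,055.28.

£6,055.28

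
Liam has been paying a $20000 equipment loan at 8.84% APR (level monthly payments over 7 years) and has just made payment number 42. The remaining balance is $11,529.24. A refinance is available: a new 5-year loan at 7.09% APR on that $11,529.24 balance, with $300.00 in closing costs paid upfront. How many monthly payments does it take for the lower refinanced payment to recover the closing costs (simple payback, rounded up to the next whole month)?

Current payment = 20,000 × 8.84%/12 / (1 − (1+0.0073667)^−84) = $320.16.
Refinanced payment = 11,529.24 × 0.0059083 / (1 − (1+0.0059083)^−60) = $228.78.
Monthly savings = $320.16 − $228.78 = $91.38.
Break-even = $300.00 / $91.38 = 3.28 → 4 months.

4 months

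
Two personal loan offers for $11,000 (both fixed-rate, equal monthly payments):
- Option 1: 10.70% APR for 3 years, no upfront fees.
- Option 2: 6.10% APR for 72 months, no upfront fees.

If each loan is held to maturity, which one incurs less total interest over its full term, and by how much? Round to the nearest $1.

Option 1: monthly rate = 10.7%/12 = 0.0089167; payment = 11,000 × 0.0089167 / (1 − (1+0.0089167)^−36) = $358.57.
Total interest on Option 1 = 36 × $358.57 − $11,000 = $1,908.52.
Option 2: monthly rate = 6.1%/12 = 0.0050833; payment = 11,000 × 0.0050833 / (1 − (1+0.0050833)^−72) = $182.82.
Total interest on Option 2 = 72 × $182.82 − $11,000 = $2,163.04.
Option 1 is lower by $254.52.

Option 1 by $255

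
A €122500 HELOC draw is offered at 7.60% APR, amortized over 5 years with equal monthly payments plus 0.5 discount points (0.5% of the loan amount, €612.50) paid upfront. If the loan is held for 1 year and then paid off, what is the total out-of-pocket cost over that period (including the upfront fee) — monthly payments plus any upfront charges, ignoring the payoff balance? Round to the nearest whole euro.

Monthly rate = 7.6%/12 = 0.0063333; payment = 122,500 × 0.0063333 / (1 − (1+0.0063333)^−60) = €2,460.47.
Total outlay = 12 × €2,460.47 + €612.50 = €30,138.14.

€30,138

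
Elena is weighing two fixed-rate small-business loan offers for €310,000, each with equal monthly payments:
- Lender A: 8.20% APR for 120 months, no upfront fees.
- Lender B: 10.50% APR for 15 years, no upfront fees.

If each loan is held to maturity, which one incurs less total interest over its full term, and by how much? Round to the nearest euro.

Lender A: at 8.20% the monthly rate is 0.0068333, so the payment is 310,000 × 0.0068333 / (1 − 1.0068333^−120) = €3,794.00.
Total interest on Lender A = 120 × €3,794.00 − €310,000 = €145,280.00.
Lender B: monthly rate = 10.5%/12 = 0.0087500; payment = 310,000 × 0.0087500 / (1 − (1+0.0087500)^−180) = €3,426.74.
Total interest on Lender B = 180 × €3,426.74 − €310,000 = €306,813.20.
Lender A is lower by €161,533.20.

Lender A by €161,533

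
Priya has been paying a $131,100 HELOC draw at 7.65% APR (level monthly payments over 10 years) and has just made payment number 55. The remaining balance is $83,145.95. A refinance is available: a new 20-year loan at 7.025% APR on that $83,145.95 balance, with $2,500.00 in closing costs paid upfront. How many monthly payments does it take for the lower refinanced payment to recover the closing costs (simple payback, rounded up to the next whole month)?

Current payment = 131,100 × 7.65%/12 / (1 − (1+0.0063750)^−120) = $1,566.46.
Refinanced payment = 83,145.95 × 0.0058542 / (1 − (1+0.0058542)^−240) = $645.88.
Monthly savings = $1,566.46 − $645.88 = $920.58.
Break-even = $2,500.00 / $920.58 = 2.72 → 3 months.

3 months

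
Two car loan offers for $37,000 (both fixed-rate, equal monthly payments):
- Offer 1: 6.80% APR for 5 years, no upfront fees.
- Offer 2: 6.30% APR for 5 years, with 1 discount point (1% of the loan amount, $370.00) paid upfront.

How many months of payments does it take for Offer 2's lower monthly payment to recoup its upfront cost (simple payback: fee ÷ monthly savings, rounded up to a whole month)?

43 months

Offer 1: at 6.80% the monthly rate is 0.0056667, so the payment is 37,000 × 0.0056667 / (1 − 1.0056667^−60) = $729.16.
Offer 2: monthly rate = 6.3%/12 = 0.0052500; payment = 37,000 × 0.0052500 / (1 − (1+0.0052500)^−60) = $720.49.
Monthly savings = $729.16 − $720.49 = $8.67.
Break-even = $370.00 / $8.67 = 42.68 → 43 months.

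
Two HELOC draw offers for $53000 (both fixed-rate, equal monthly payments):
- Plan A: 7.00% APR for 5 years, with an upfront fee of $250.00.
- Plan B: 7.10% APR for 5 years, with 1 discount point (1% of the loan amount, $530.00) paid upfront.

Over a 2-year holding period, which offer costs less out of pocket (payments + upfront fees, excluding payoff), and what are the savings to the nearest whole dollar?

Plan A by $340

Plan A: monthly rate = 7%/12 = 0.0058333; payment = 53,000 × 0.0058333 / (1 − (1+0.0058333)^−60) = $1,049.46.
Plan B: monthly rate = 7.1%/12 = 0.0059167; payment = 53,000 × 0.0059167 / (1 − (1+0.0059167)^−60) = $1,051.97.
Over 24 months: Plan A costs 24 × $1,049.46 + $250.00 = $25,437.04; Plan B costs 24 × $1,051.97 + $530.00 = $25,777.28.
Plan A is cheaper by $25,777.28 − $25,437.04 = $340.24.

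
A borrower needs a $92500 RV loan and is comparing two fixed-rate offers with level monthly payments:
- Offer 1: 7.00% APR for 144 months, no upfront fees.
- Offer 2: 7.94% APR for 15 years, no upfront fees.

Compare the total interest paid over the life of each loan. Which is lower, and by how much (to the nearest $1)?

Offer 1: at 7.00% the monthly rate is 0.0058333, so the payment is 92,500 × 0.0058333 / (1 − 1.0058333^−144) = $951.25.
Total interest on Offer 1 = 144 × $951.25 − $92,500 = $44,480.00.
Offer 2: monthly rate = 7.94%/12 = 0.0066167; payment = 92,500 × 0.0066167 / (1 − (1+0.0066167)^−180) = $880.78.
Total interest on Offer 2 = 180 × $880.78 − $92,500 = $66,040.40.
Offer 1 is lower by $21,560.40.

Offer 1 by $21,560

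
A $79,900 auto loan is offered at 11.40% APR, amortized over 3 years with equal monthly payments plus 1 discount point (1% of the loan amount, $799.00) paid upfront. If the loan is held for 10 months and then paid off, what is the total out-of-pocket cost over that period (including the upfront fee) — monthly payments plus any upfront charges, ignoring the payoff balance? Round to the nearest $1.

$27,109

Monthly rate = 11.4%/12 = 0.0095000; payment = 79,900 × 0.0095000 / (1 − (1+0.0095000)^−36) = $2,630.98.
Total outlay = 10 × $2,630.98 + $799.00 = $27,108.80.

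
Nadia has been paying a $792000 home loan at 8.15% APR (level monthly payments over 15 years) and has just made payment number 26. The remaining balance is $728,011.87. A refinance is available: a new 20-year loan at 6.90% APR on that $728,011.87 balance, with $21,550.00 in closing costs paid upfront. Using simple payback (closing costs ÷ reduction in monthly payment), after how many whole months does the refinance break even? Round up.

11 months

Current payment = 792,000 × 8.15%/12 / (1 − (1+0.0067917)^−180) = $7,637.51.
Refinanced payment = 728,011.87 × 0.0057500 / (1 − (1+0.0057500)^−240) = $5,600.65.
Monthly savings = $7,637.51 − $5,600.65 = $2,036.86.
Break-even = $21,550.00 / $2,036.86 = 10.58 → 11 months.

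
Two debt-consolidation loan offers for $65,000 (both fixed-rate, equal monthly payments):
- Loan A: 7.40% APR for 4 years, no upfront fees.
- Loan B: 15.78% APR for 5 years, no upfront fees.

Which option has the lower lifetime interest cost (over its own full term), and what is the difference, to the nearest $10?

Loan A: monthly rate = 7.4%/12 = 0.0061667; payment = 65,000 × 0.0061667 / (1 − (1+0.0061667)^−48) = $1,568.60.
Total interest on Loan A = 48 × $1,568.60 − $65,000 = $10,292.80.
Loan B: at 15.78% the monthly rate is 0.0131500, so the payment is 65,000 × 0.0131500 / (1 − 1.0131500^−60) = $1,573.09.
Total interest on Loan B = 60 × $1,573.09 − $65,000 = $29,385.40.
Loan A is lower by $19,092.60.

Loan A by $19,090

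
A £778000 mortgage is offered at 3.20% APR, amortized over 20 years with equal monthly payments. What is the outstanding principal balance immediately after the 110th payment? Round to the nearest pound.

With monthly rate i = 3.2%/12 = 0.0026667, the balance after k of n payments is P · [(1+i)^n − (1+i)^k] / [(1+i)^n − 1].
(1+0.0026667)^240 = 1.89486611 and (1+0.0026667)^110 = 1.34036627, so the balance is 778,000 × (1.89486611 − 1.34036627) / (1.89486611 − 1) = £482,084.27.

£482,084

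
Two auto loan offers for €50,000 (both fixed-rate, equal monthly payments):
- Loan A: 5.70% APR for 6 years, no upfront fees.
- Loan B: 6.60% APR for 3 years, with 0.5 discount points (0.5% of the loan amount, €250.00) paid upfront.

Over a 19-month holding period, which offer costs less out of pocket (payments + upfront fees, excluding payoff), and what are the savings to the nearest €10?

Loan A: at 5.70% the monthly rate is 0.0047500, so the payment is 50,000 × 0.0047500 / (1 − 1.0047500^−72) = €821.58.
Loan B: monthly rate = 6.6%/12 = 0.0055000; payment = 50,000 × 0.0055000 / (1 − (1+0.0055000)^−36) = €1,534.73.
Over 19 months: Loan A costs 19 × €821.58 = €15,610.02; Loan B costs 19 × €1,534.73 + €250.00 = €29,409.87.
Loan A is cheaper by €29,409.87 − €15,610.02 = €13,799.85.

Loan A by €13,800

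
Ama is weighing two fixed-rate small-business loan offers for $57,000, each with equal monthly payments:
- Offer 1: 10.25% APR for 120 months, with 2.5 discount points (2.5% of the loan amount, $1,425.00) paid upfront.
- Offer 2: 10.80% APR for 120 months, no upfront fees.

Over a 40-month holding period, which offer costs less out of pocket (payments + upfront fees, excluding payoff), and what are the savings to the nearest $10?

Offer 2 by $720

Offer 1: at 10.25% the monthly rate is 0.0085417, so the payment is 57,000 × 0.0085417 / (1 − 1.0085417^−120) = $761.17.
Offer 2: monthly rate = 10.8%/12 = 0.0090000; payment = 57,000 × 0.0090000 / (1 − (1+0.0090000)^−120) = $778.74.
Over 40 months: Offer 1 costs 40 × $761.17 + $1,425.00 = $31,871.80; Offer 2 costs 40 × $778.74 = $31,149.60.
Offer 2 is cheaper by $31,871.80 − $31,149.60 = $722.20.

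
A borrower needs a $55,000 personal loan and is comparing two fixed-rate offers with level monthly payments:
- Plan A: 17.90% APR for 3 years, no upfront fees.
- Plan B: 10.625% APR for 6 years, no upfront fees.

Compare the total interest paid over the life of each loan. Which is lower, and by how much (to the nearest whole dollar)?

Plan A: monthly rate = 17.9%/12 = 0.0149167; payment = 55,000 × 0.0149167 / (1 − (1+0.0149167)^−36) = $1,985.62.
Total interest on Plan A = 36 × $1,985.62 − $55,000 = $16,482.32.
Plan B: at 10.625% the monthly rate is 0.0088542, so the payment is 55,000 × 0.0088542 / (1 − 1.0088542^−72) = $1,036.34.
Total interest on Plan B = 72 × $1,036.34 − $55,000 = $19,616.48.
Plan A is lower by $3,134.16.

Plan A by $3,134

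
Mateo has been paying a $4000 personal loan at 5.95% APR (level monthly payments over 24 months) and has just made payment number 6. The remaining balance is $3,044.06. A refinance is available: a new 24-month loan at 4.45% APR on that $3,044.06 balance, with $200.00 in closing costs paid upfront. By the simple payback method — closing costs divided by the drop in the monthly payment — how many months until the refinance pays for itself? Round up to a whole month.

5 months

Current payment = 4,000 × 5.95%/12 / (1 − (1+0.0049583)^−24) = $177.19.
Refinanced payment = 3,044.06 × 0.0037083 / (1 − (1+0.0037083)^−24) = $132.80.
Monthly savings = $177.19 − $132.80 = $44.39.
Break-even = $200.00 / $44.39 = 4.51 → 5 months.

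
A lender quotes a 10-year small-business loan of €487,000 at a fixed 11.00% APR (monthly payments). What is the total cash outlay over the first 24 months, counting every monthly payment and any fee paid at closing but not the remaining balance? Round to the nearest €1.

€161,002

At 11.00% the monthly rate is 0.0091667, so the payment is 487,000 × 0.0091667 / (1 − 1.0091667^−120) = €6,708.43.
Total outlay = 24 × €6,708.43 = €161,002.32.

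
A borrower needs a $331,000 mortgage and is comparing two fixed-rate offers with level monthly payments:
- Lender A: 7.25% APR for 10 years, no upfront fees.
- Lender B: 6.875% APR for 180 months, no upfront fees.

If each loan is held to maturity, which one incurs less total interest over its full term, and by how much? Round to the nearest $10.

Lender A by $65,050

Lender A: at 7.25% the monthly rate is 0.0060417, so the payment is 331,000 × 0.0060417 / (1 − 1.0060417^−120) = $3,885.97.
Total interest on Lender A = 120 × $3,885.97 − $331,000 = $135,316.40.
Lender B: at 6.875% the monthly rate is 0.0057292, so the payment is 331,000 × 0.0057292 / (1 − 1.0057292^−180) = $2,952.04.
Total interest on Lender B = 180 × $2,952.04 − $331,000 = $200,367.20.
Lender A is lower by $65,050.80.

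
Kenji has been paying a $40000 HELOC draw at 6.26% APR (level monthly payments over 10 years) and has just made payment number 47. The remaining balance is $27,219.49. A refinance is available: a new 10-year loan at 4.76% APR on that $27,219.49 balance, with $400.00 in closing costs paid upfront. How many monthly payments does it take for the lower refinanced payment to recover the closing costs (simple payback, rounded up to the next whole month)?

Current payment = 40,000 × 6.26%/12 / (1 − (1+0.0052167)^−120) = $449.32.
Refinanced payment = 27,219.49 × 0.0039667 / (1 − (1+0.0039667)^−120) = $285.52.
Monthly savings = $449.32 − $285.52 = $163.80.
Break-even = $400.00 / $163.80 = 2.44 → 3 months.

3 months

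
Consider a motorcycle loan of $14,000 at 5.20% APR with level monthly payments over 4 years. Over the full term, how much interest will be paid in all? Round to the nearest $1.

Monthly rate = 5.2%/12 = 0.0043333; payment = 14,000 × 0.0043333 / (1 − (1+0.0043333)^−48) = $323.68.
Total paid = 48 × $323.68 = $15,536.64; interest = $15,536.64 − $14,000 = $1,536.64.

$1,537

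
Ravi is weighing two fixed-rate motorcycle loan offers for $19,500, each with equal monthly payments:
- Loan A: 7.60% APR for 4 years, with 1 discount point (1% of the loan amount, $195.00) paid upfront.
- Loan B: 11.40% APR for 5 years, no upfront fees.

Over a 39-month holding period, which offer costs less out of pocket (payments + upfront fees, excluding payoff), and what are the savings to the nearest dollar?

Loan B by $1,931

Loan A: monthly rate = 7.6%/12 = 0.0063333; payment = 19,500 × 0.0063333 / (1 − (1+0.0063333)^−48) = $472.40.
Loan B: monthly rate = 11.4%/12 = 0.0095000; payment = 19,500 × 0.0095000 / (1 − (1+0.0095000)^−60) = $427.88.
Over 39 months: Loan A costs 39 × $472.40 + $195.00 = $18,618.60; Loan B costs 39 × $427.88 = $16,687.32.
Loan B is cheaper by $18,618.60 − $16,687.32 = $1,931.28.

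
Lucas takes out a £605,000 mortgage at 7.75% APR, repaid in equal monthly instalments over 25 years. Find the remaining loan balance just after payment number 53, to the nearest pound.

£563,292

With monthly rate i = 7.75%/12 = 0.0064583, the balance after k of n payments is P · [(1+i)^n − (1+i)^k] / [(1+i)^n − 1].
(1+0.0064583)^300 = 6.89826753 and (1+0.0064583)^53 = 1.40662200, so the balance is 605,000 × (6.89826753 − 1.40662200) / (6.89826753 − 1) = £563,291.77.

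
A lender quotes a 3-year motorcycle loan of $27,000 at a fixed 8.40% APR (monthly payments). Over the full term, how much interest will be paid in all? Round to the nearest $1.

Monthly rate = 8.4%/12 = 0.0070000; payment = 27,000 × 0.0070000 / (1 − (1+0.0070000)^−36) = $851.07.
Total paid = 36 × $851.07 = $30,638.52; interest = $30,638.52 − $27,000 = $3,638.52.

$3,639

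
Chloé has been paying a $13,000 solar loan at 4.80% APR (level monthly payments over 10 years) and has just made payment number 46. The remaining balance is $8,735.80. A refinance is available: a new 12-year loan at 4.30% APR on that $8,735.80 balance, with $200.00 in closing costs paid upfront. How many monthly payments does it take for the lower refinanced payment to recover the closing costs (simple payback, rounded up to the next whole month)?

4 months

Current payment = 13,000 × 4.8%/12 / (1 − (1+0.0040000)^−120) = $136.62.
Refinanced payment = 8,735.80 × 0.0035833 / (1 − (1+0.0035833)^−144) = $77.76.
Monthly savings = $136.62 − $77.76 = $58.86.
Break-even = $200.00 / $58.86 = 3.40 → 4 months.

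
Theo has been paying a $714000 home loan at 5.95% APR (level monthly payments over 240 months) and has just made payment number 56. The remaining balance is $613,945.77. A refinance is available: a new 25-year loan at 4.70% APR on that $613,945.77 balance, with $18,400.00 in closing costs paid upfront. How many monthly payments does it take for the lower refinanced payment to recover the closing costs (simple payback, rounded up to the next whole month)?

12 months

Current payment = 714,000 × 5.95%/12 / (1 − (1+0.0049583)^−240) = $5,094.74.
Refinanced payment = 613,945.77 × 0.0039167 / (1 − (1+0.0039167)^−300) = $3,482.58.
Monthly savings = $5,094.74 − $3,482.58 = $1,612.16.
Break-even = $18,400.00 / $1,612.16 = 11.41 → 12 months.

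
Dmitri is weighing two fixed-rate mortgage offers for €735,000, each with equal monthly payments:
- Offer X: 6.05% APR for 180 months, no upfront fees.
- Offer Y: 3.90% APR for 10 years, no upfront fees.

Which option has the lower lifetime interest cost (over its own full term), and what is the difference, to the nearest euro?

Offer X: monthly rate = 6.05%/12 = 0.0050417; payment = 735,000 × 0.0050417 / (1 − (1+0.0050417)^−180) = €6,222.22.
Total interest on Offer X = 180 × €6,222.22 − €735,000 = €384,999.60.
Offer Y: monthly rate = 3.9%/12 = 0.0032500; payment = 735,000 × 0.0032500 / (1 − (1+0.0032500)^−120) = €7,406.64.
Total interest on Offer Y = 120 × €7,406.64 − €735,000 = €153,796.80.
Offer Y is lower by €231,202.80.

Offer Y by €231,203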